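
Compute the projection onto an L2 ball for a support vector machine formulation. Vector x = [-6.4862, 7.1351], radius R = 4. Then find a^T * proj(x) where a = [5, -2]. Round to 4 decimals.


Step 1: Compute ||x|| (intermediates to 6 decimals).
||x|| = sqrt((-6.4862)^2 + 7.1351^2) = 9.642637
Step 2: Project.
Since ||x|| > R, scale = R/||x|| = 4/9.642637 = 0.414824, proj(x) = scale * x
proj(x) = [-2.690631, 2.959811]
Step 3: Dot product.
a^T * proj(x) = 5*(-2.690631) - 2*2.959811 = -19.3728


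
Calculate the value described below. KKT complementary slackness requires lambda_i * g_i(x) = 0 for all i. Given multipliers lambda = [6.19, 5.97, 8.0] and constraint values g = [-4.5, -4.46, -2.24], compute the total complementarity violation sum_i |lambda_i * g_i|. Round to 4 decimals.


KKT complementary slackness check:
lambda_1 * g_1 = 6.19 * -4.5 = -27.855
lambda_2 * g_2 = 5.97 * -4.46 = -26.6262
lambda_3 * g_3 = 8.0 * -2.24 = -17.92
Total violation = 27.855 + 26.6262 + 17.92 = 72.4012


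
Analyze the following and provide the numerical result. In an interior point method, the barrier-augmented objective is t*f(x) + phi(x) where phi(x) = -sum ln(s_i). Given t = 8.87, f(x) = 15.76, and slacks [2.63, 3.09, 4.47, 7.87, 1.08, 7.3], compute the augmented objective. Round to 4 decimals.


Step 1: Compute log-barrier.
ln values: [0.967, 1.1282, 1.4974, 2.0631, 0.077, 1.9879]
phi = -(0.967 + 1.1282 + 1.4974 + 2.0631 + 0.077 + 1.9879) = -7.7204
Step 2: Compute augmented objective.
t*f(x) = 8.87*15.76 = 139.7912
Total = 139.7912 - 7.7204 = 132.0708


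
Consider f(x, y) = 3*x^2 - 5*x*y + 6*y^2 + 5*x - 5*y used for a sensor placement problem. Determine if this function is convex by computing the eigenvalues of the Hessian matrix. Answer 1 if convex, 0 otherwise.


The Hessian of f(x,y) = 3*x^2 - 5*x*y + 6*y^2 + 5*x - 5*y is:
H = [[6, -5], [-5, 12]]
Trace = 6 + 12 = 18
Determinant = 6*12 - (-5)^2 = 47
Discriminant = (18)^2 - 4*47 = 136.0
Eigenvalues: lambda_1 = 3.169, lambda_2 = 14.831
The function is convex.

1


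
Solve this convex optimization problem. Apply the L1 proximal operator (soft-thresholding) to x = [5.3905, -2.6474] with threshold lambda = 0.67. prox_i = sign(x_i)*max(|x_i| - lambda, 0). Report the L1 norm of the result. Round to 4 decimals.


Soft-thresholding with lambda = 0.67:
prox(5.3905) = sign(5.3905)*max(|5.3905| - 0.67, 0) = 4.7205
prox(-2.6474) = sign(-2.6474)*max(|-2.6474| - 0.67, 0) = -1.9774
prox(x) = [4.7205, -1.9774]
||prox(x)||_1 = 4.7205 + 1.9774 = 6.6979


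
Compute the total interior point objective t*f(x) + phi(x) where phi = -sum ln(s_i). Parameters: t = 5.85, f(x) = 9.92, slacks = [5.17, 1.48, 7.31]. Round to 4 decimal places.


Step 1: Compute log-barrier.
ln values: [1.6429, 0.392, 1.9892]
phi = -(1.6429 + 0.392 + 1.9892) = -4.0242
Step 2: Compute augmented objective.
t*f(x) = 5.85*9.92 = 58.032
Total = 58.032 - 4.0242 = 54.0078


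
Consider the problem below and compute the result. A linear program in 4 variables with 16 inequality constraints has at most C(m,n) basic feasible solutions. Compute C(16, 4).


Each vertex corresponds to some choice of n active constraints out of m, so the number of vertices is at most C(m, n) = m! / (n!(m-n)!).
m = 16, n = 4
Numerator: 16 * 15 * 14 * 13
Denominator: 4! = 24
C(16, 4) = 1820


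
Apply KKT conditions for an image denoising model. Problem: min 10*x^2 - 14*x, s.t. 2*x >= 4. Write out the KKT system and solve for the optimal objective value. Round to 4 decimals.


Step 1: Try lambda = 0 (constraint inactive).
x_unc = 14/(2*10) = 0.7
Check: 2*0.7 = 1.4 < 4 -- violated!
Step 2: Constraint must be active: 2*x = 4
x* = 4/2 = 2.0
lambda = (2*10*2.0 - 14)/2 = 13.0
Step 3: Compute optimal value.
f(x*) = 10*2.0^2 - 14*2.0 = 12.0


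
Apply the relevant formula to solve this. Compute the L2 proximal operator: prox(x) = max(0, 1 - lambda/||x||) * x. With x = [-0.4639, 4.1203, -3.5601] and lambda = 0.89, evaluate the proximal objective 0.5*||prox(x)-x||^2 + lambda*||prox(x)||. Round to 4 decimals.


Step 1: Compute ||x||.
||x|| = 5.465
Step 2: Compute scaling factor.
scale = max(0, 1 - 0.89/5.465) = 0.8371
Step 3: prox(x) = [-0.3884, 3.4493, -2.9803]
||prox(x)|| = 4.575
Step 4: Proximal objective.
0.5*||prox-x||^2 = 0.3961
lambda*||prox|| = 4.0718
Total = 4.4678


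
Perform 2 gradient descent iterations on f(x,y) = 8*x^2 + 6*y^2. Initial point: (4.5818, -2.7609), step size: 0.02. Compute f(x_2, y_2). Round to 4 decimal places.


Gradient descent on f(x,y) = 8*x^2 + 6*y^2.
Starting point: (4.5818, -2.7609), alpha = 0.02
Step 1: grad_x = 2*8*4.5818 = 73.3088, grad_y = 2*6*-2.7609 = -33.1308
  x_1 = 4.5818 - 0.02*73.3088 = 3.1156
  y_1 = -2.7609 - 0.02*-33.1308 = -2.0983
Step 2: grad_x = 2*8*3.1156 = 49.85, grad_y = 2*6*-2.0983 = -25.1794
  x_2 = 3.1156 - 0.02*49.85 = 2.1186
  y_2 = -2.0983 - 0.02*-25.1794 = -1.5947
f(2.1186, -1.5947) = 8*2.1186^2 + 6*(-1.5947)^2 = 51.1669


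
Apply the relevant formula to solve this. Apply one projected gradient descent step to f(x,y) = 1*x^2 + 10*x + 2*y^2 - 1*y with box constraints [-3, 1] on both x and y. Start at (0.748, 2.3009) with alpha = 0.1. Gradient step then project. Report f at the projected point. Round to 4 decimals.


Step 1: Compute gradient at (0.748, 2.3009).
grad_x = 2*1*0.748 + 10 = 11.496
grad_y = 2*2*2.3009 - 1 = 8.2036
Step 2: Gradient step.
x_raw = 0.748 - 0.1*11.496 = -0.4016
y_raw = 2.3009 - 0.1*8.2036 = 1.4805
Step 3: Project onto [-3, 1].
x_proj = clip(-0.4016) = -0.4016
y_proj = clip(1.4805) = 1.0
Step 4: Evaluate f.
f(-0.4016, 1.0) = -2.8547


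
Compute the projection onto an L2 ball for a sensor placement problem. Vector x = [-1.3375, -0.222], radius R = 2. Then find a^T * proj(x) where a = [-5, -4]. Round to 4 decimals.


Step 1: Compute ||x|| (intermediates to 6 decimals).
||x|| = sqrt((-1.3375)^2 + (-0.222)^2) = 1.355799
Step 2: Project.
Since ||x|| <= R, proj = x (no scaling needed).
proj(x) = [-1.3375, -0.222]
Step 3: Dot product.
a^T * proj(x) = -5*(-1.3375) - 4*(-0.222) = 7.5755


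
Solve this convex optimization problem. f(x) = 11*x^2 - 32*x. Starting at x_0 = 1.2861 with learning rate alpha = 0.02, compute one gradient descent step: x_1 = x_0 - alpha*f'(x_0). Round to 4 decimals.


We compute the gradient at x_0 and apply the update.
f'(x) = 22*x - 32
f'(1.2861) = 22*1.2861 - 32 = -3.7058
x_1 = 1.2861 - 0.02*-3.7058 = 1.3602


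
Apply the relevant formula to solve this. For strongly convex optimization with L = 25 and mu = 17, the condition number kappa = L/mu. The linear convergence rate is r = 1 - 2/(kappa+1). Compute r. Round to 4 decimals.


Step 1: Compute the condition number.
kappa = L/mu = 25/17 = 1.4706
Step 2: Compute the convergence rate.
r = 1 - 2/(kappa + 1) = 1 - 2*mu/(L + mu) = (L - mu)/(L + mu) = 8/42 = 0.1905


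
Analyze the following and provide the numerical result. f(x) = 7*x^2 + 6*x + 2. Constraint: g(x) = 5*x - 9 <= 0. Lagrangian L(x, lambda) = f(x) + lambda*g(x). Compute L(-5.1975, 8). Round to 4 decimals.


Step 1: Evaluate f(x).
f(-5.1975) = 7*(-5.1975)^2 + 6*(-5.1975) + 2 = 159.913
Step 2: Evaluate g(x).
g(-5.1975) = 5*-5.1975 - 9 = -34.9875
Step 3: Compute Lagrangian.
L = 159.913 + 8*-34.9875 = -119.987


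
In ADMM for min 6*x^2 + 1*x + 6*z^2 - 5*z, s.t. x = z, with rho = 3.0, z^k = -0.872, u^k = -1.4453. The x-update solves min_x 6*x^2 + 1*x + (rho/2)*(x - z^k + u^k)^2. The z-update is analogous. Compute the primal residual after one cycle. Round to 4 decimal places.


ADMM iteration with rho = 3.0, z^k = -0.872, u^k = -1.4453
Step 1: x-update.
Minimize 6*x^2 + 1*x + (3.0/2)*(x + 0.872 - 1.4453)^2
FOC: (2*6 + 3.0)*x = -1 + 3.0*(-0.872 + 1.4453)
x^{k+1} = 0.048
Step 2: z-update.
Minimize 6*z^2 - 5*z + (3.0/2)*(0.048 - z - 1.4453)^2
FOC: (2*6 + 3.0)*z = 5 + 3.0*(0.048 - 1.4453)
z^{k+1} = 0.0539
Step 3: u-update.
u^{k+1} = -1.4453 + 0.048 - 0.0539 = -1.4512
Step 4: Primal residual = |0.048 - 0.0539| = 0.0059


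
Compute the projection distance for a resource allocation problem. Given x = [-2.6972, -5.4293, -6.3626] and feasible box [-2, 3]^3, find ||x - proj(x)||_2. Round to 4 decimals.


Project each component onto [-2, 3].
clip(-2.6972) = -2.0, clip(-5.4293) = -2.0, clip(-6.3626) = -2.0
Projection = [-2.0, -2.0, -2.0]
Squared diffs: [0.4861, 11.7601, 19.0323]
Distance = sqrt(31.2785) = 5.5927


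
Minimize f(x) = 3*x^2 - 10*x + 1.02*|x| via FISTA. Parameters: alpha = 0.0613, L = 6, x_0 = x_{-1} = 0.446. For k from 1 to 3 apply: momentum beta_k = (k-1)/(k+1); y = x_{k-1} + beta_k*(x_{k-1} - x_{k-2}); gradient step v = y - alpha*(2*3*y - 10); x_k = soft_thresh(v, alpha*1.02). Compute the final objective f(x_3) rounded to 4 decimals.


FISTA on f(x) = 3*x^2 - 10*x + 1.02*|x|
L = 6, alpha = 0.0613
Iteration 1: beta = 0.0, y = 0.446 + 0.0*(0.446 - 0.446) = 0.446
  grad(y) = -7.324, v = y - alpha*grad = 0.895
  prox(v) = soft_thresh(0.895, 0.0625) = 0.8324
Iteration 2: beta = 0.3333, y = 0.8324 + 0.3333*(0.8324 - 0.446) = 0.9612
  grad(y) = -4.2325, v = y - alpha*grad = 1.2207
  prox(v) = soft_thresh(1.2207, 0.0625) = 1.1582
Iteration 3: beta = 0.5, y = 1.1582 + 0.5*(1.1582 - 0.8324) = 1.321
  grad(y) = -2.0737, v = y - alpha*grad = 1.4482
  prox(v) = soft_thresh(1.4482, 0.0625) = 1.3856
f(x_3) = 3*1.3856^2 - 10*1.3856 + 1.02*|1.3856| = -6.6831


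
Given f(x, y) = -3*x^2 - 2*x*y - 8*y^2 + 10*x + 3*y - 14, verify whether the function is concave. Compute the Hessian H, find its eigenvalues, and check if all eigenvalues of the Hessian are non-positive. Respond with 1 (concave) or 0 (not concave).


The Hessian of f(x,y) = -3*x^2 - 2*x*y - 8*y^2 + 10*x + 3*y - 14 is:
H = [[-6, -2], [-2, -16]]
Trace = -6 - 16 = -22
Determinant = -6*-16 - (-2)^2 = 92
Discriminant = (-22)^2 - 4*92 = 116.0
Eigenvalues: lambda_1 = -16.3852, lambda_2 = -5.6148
The function is concave.

1


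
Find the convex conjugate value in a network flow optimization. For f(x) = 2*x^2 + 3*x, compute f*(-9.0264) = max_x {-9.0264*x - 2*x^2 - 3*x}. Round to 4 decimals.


f*(y) = sup_x {y*x - a*x^2 - b*x} = sup_x {(y-b)*x - a*x^2}
FOC: (y - b) - 2a*x = 0 => x* = (y - b)/(2a)
x* = (-9.0264 - 3)/(2*2) = -3.0066
f*(-9.0264) = (y-b)^2/(4a) = (-9.0264 - 3)^2/(4*2)
= 144.6343/8 = 18.0793


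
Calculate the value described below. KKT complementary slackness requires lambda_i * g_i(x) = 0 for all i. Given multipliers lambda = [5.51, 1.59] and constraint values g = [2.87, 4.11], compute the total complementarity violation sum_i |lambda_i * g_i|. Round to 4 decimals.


KKT complementary slackness check:
lambda_1 * g_1 = 5.51 * 2.87 = 15.8137
lambda_2 * g_2 = 1.59 * 4.11 = 6.5349
Total violation = 15.8137 + 6.5349 = 22.3486


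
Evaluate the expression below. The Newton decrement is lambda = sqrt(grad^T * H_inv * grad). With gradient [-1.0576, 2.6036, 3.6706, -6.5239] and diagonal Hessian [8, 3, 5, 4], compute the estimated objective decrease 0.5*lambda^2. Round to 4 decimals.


Step 1: H is diagonal, so H^(-1) * g = [-0.1322, 0.8679, 0.7341, -1.631].
Step 2: g^T H^(-1) g = sum_i g_i^2 / H_ii
  = (-1.0576)^2/8 + (2.6036)^2/3 + (3.6706)^2/5 + (-6.5239)^2/4
  = 0.1398 + 2.2596 + 2.6947 + 10.6403 = 15.7344
Step 3: Objective decrease = 0.5 * g^T H^(-1) g = 7.8672


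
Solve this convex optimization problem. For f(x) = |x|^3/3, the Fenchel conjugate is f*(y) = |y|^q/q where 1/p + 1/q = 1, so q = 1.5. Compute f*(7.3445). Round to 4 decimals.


The conjugate exponent q satisfies 1/p + 1/q = 1.
p = 3, so q = 3/(3 - 1) = 1.5
|y|^q = 7.3445^1.5 = 19.9041
f*(7.3445) = 19.9041 / 1.5 = 13.2694


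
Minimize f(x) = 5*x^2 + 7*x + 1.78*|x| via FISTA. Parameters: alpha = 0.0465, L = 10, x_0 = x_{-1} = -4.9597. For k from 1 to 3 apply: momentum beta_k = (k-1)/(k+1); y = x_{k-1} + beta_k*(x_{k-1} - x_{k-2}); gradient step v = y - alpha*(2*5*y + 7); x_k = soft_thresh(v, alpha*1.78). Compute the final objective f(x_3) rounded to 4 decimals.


FISTA on f(x) = 5*x^2 + 7*x + 1.78*|x|
L = 10, alpha = 0.0465
Iteration 1: beta = 0.0, y = -4.9597 + 0.0*(-4.9597 + 4.9597) = -4.9597
  grad(y) = -42.597, v = y - alpha*grad = -2.9789
  prox(v) = soft_thresh(-2.9789, 0.0828) = -2.8962
Iteration 2: beta = 0.3333, y = -2.8962 + 0.3333*(-2.8962 + 4.9597) = -2.2083
  grad(y) = -15.0833, v = y - alpha*grad = -1.507
  prox(v) = soft_thresh(-1.507, 0.0828) = -1.4242
Iteration 3: beta = 0.5, y = -1.4242 + 0.5*(-1.4242 + 2.8962) = -0.6882
  grad(y) = 0.1181, v = y - alpha*grad = -0.6937
  prox(v) = soft_thresh(-0.6937, 0.0828) = -0.6109
f(x_3) = 5*(-0.6109)^2 + 7*(-0.6109) + 1.78*|-0.6109| = -1.3229


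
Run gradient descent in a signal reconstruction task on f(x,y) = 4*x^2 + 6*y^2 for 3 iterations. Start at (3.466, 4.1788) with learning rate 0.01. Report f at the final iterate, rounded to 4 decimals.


Gradient descent on f(x,y) = 4*x^2 + 6*y^2.
Starting point: (3.466, 4.1788), alpha = 0.01
Step 1: grad_x = 2*4*3.466 = 27.728, grad_y = 2*6*4.1788 = 50.1456
  x_1 = 3.466 - 0.01*27.728 = 3.1887
  y_1 = 4.1788 - 0.01*50.1456 = 3.6773
Step 2: grad_x = 2*4*3.1887 = 25.5098, grad_y = 2*6*3.6773 = 44.1281
  x_2 = 3.1887 - 0.01*25.5098 = 2.9336
  y_2 = 3.6773 - 0.01*44.1281 = 3.2361
Step 3: grad_x = 2*4*2.9336 = 23.469, grad_y = 2*6*3.2361 = 38.8328
  x_3 = 2.9336 - 0.01*23.469 = 2.6989
  y_3 = 3.2361 - 0.01*38.8328 = 2.8477
f(2.6989, 2.8477) = 4*2.6989^2 + 6*2.8477^2 = 77.7945


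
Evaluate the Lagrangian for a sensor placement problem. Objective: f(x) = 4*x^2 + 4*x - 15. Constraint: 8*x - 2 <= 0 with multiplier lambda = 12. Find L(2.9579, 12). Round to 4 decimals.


Step 1: Evaluate f(x).
f(2.9579) = 4*2.9579^2 + 4*2.9579 - 15 = 31.8283
Step 2: Evaluate g(x).
g(2.9579) = 8*2.9579 - 2 = 21.6632
Step 3: Compute Lagrangian.
L = 31.8283 + 12*21.6632 = 291.7867


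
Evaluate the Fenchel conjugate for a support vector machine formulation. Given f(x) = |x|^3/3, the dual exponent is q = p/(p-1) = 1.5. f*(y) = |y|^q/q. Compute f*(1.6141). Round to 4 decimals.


The conjugate exponent q satisfies 1/p + 1/q = 1.
p = 3, so q = 3/(3 - 1) = 1.5
|y|^q = 1.6141^1.5 = 2.0507
f*(1.6141) = 2.0507 / 1.5 = 1.3671


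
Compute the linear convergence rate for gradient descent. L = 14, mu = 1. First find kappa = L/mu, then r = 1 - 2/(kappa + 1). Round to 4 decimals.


Step 1: Compute the condition number.
kappa = L/mu = 14/1 = 14.0
Step 2: Compute the convergence rate.
r = 1 - 2/(kappa + 1) = 1 - 2*mu/(L + mu) = (L - mu)/(L + mu) = 13/15 = 0.8667


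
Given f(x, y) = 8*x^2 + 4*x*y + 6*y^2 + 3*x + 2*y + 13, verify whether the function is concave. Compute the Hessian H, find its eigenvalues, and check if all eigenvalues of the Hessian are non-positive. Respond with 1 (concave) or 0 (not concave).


The Hessian of f(x,y) = 8*x^2 + 4*x*y + 6*y^2 + 3*x + 2*y + 13 is:
H = [[16, 4], [4, 12]]
Trace = 16 + 12 = 28
Determinant = 16*12 - (4)^2 = 176
Discriminant = (28)^2 - 4*176 = 80.0
Eigenvalues: lambda_1 = 9.5279, lambda_2 = 18.4721
The function is not concave.

0


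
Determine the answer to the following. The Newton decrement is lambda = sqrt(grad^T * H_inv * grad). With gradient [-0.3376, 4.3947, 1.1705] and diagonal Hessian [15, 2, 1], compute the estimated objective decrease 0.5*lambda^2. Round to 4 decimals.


Step 1: H is diagonal, so H^(-1) * g = [-0.0225, 2.1974, 1.1705].
Step 2: g^T H^(-1) g = sum_i g_i^2 / H_ii
  = (-0.3376)^2/15 + (4.3947)^2/2 + (1.1705)^2/1
  = 0.0076 + 9.6567 + 1.3701 = 11.0344
Step 3: Objective decrease = 0.5 * g^T H^(-1) g = 5.5172


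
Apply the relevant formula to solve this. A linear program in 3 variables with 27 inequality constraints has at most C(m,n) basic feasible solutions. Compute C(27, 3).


Each vertex corresponds to some choice of n active constraints out of m, so the number of vertices is at most C(m, n) = m! / (n!(m-n)!).
m = 27, n = 3
Numerator: 27 * 26 * 25
Denominator: 3! = 6
C(27, 3) = 2925


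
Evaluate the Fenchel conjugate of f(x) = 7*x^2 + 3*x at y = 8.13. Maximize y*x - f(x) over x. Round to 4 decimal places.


f*(y) = sup_x {y*x - a*x^2 - b*x} = sup_x {(y-b)*x - a*x^2}
FOC: (y - b) - 2a*x = 0 => x* = (y - b)/(2a)
x* = (8.13 - 3)/(2*7) = 0.3664
f*(8.13) = (y-b)^2/(4a) = (8.13 - 3)^2/(4*7)
= 26.3169/28 = 0.9399


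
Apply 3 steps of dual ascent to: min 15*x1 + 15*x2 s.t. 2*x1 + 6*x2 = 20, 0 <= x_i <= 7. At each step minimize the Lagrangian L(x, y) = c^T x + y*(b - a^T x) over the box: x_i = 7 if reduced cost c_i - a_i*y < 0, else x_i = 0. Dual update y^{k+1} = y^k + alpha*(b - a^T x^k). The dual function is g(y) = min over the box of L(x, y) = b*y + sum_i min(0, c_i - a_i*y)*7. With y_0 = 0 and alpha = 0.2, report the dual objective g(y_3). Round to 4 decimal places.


Dual ascent for LP: min 15*x1 + 15*x2, 2*x1 + 6*x2 = 20, 0 <= x_i <= 7
Step 1: y^k = 0.0, reduced costs: (15.0, 15.0)
  x^k = (0.0, 0.0), subgradient = b - a^T x = 20.0
  y^{k+1} = 0.0 + 0.2*20.0 = 4.0
Step 2: y^k = 4.0, reduced costs: (7.0, -9.0)
  x^k = (0.0, 7.0), subgradient = b - a^T x = -22.0
  y^{k+1} = 4.0 + 0.2*-22.0 = -0.4
Step 3: y^k = -0.4, reduced costs: (15.8, 17.4)
  x^k = (0.0, 0.0), subgradient = b - a^T x = 20.0
  y^{k+1} = -0.4 + 0.2*20.0 = 3.6
Dual objective at y_3 = 3.6: reduced costs (7.8, -6.6), box minimizer x = (0.0, 7.0)
g(y_3) = b*y + (c1 - a1*y)*x1 + (c2 - a2*y)*x2 = 20*3.6 + 7.8*0.0 + (-6.6)*7.0 = 72.0 + 0.0 - 46.2 = 25.8


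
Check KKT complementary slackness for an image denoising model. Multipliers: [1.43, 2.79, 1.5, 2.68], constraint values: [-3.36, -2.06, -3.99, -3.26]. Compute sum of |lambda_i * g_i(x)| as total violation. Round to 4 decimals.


KKT complementary slackness check:
lambda_1 * g_1 = 1.43 * -3.36 = -4.8048
lambda_2 * g_2 = 2.79 * -2.06 = -5.7474
lambda_3 * g_3 = 1.5 * -3.99 = -5.985
lambda_4 * g_4 = 2.68 * -3.26 = -8.7368
Total violation = 4.8048 + 5.7474 + 5.985 + 8.7368 = 25.274


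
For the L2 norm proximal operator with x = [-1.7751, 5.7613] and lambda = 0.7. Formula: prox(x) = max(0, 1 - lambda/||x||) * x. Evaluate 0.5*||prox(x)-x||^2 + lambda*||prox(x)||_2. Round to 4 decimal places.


Step 1: Compute ||x||.
||x|| = 6.0286
Step 2: Compute scaling factor.
scale = max(0, 1 - 0.7/6.0286) = 0.8839
Step 3: prox(x) = [-1.569, 5.0923]
||prox(x)|| = 5.3286
Step 4: Proximal objective.
0.5*||prox-x||^2 = 0.245
lambda*||prox|| = 3.73
Total = 3.975


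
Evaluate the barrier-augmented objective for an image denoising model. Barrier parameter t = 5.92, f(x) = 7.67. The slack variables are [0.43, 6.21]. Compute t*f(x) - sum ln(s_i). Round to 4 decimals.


Step 1: Compute log-barrier.
ln values: [-0.844, 1.8262]
phi = -(-0.844 + 1.8262) = -0.9822
Step 2: Compute augmented objective.
t*f(x) = 5.92*7.67 = 45.4064
Total = 45.4064 - 0.9822 = 44.4242


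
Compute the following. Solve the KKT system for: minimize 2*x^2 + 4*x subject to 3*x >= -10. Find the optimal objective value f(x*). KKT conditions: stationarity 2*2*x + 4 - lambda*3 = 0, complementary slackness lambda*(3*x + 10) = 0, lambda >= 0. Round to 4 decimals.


Step 1: Try lambda = 0 (constraint inactive).
Stationarity: 2*2*x + 4 = 0
x* = -4/(2*2) = -1.0
Check constraint: 3*-1.0 = -3.0 >= -10 -- satisfied.
Step 2: Compute optimal value.
f(x*) = 2*(-1.0)^2 + 4*(-1.0) = -2.0


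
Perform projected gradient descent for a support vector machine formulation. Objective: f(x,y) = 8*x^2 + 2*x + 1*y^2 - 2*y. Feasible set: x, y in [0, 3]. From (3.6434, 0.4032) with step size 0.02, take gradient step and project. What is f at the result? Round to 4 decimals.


Step 1: Compute gradient at (3.6434, 0.4032).
grad_x = 2*8*3.6434 + 2 = 60.2944
grad_y = 2*1*0.4032 - 2 = -1.1936
Step 2: Gradient step.
x_raw = 3.6434 - 0.02*60.2944 = 2.4375
y_raw = 0.4032 - 0.02*-1.1936 = 0.4271
Step 3: Project onto [0, 3].
x_proj = clip(2.4375) = 2.4375
y_proj = clip(0.4271) = 0.4271
Step 4: Evaluate f.
f(2.4375, 0.4271) = 51.735


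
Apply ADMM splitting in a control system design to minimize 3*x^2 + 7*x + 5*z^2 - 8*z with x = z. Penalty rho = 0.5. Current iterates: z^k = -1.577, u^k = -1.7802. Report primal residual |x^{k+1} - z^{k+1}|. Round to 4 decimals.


ADMM iteration with rho = 0.5, z^k = -1.577, u^k = -1.7802
Step 1: x-update.
Minimize 3*x^2 + 7*x + (0.5/2)*(x + 1.577 - 1.7802)^2
FOC: (2*3 + 0.5)*x = -7 + 0.5*(-1.577 + 1.7802)
x^{k+1} = -1.0613
Step 2: z-update.
Minimize 5*z^2 - 8*z + (0.5/2)*(-1.0613 - z - 1.7802)^2
FOC: (2*5 + 0.5)*z = 8 + 0.5*(-1.0613 - 1.7802)
z^{k+1} = 0.6266
Step 3: u-update.
u^{k+1} = -1.7802 - 1.0613 - 0.6266 = -3.4681
Step 4: Primal residual = |-1.0613 - 0.6266| = 1.6879


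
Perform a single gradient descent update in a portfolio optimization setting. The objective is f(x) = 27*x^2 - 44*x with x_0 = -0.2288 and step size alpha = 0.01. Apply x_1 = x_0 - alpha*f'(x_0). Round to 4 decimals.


We compute the gradient at x_0 and apply the update.
f'(x) = 54*x - 44
f'(-0.2288) = 54*-0.2288 - 44 = -56.3552
x_1 = -0.2288 - 0.01*-56.3552 = 0.3348


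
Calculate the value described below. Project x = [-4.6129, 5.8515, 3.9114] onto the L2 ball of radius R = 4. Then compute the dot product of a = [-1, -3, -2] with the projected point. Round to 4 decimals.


Step 1: Compute ||x|| (intermediates to 6 decimals).
||x|| = sqrt((-4.6129)^2 + 5.8515^2 + 3.9114^2) = 8.41534
Step 2: Project.
Since ||x|| > R, scale = R/||x|| = 4/8.41534 = 0.475322, proj(x) = scale * x
proj(x) = [-2.192613, 2.781347, 1.859174]
Step 3: Dot product.
a^T * proj(x) = -1*(-2.192613) - 3*2.781347 - 2*1.859174 = -9.8698


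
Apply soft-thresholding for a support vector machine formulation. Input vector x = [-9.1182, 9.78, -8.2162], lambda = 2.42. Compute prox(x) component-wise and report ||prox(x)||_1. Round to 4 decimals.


Soft-thresholding with lambda = 2.42:
prox(-9.1182) = sign(-9.1182)*max(|-9.1182| - 2.42, 0) = -6.6982
prox(9.78) = sign(9.78)*max(|9.78| - 2.42, 0) = 7.36
prox(-8.2162) = sign(-8.2162)*max(|-8.2162| - 2.42, 0) = -5.7962
prox(x) = [-6.6982, 7.36, -5.7962]
||prox(x)||_1 = 6.6982 + 7.36 + 5.7962 = 19.8544


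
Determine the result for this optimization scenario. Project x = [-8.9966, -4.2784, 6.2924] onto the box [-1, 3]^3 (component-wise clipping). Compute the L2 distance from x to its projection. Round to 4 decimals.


Project each component onto [-1, 3].
clip(-8.9966) = -1.0, clip(-4.2784) = -1.0, clip(6.2924) = 3.0
Projection = [-1.0, -1.0, 3.0]
Squared diffs: [63.9456, 10.7479, 10.8399]
Distance = sqrt(85.5334) = 9.2484


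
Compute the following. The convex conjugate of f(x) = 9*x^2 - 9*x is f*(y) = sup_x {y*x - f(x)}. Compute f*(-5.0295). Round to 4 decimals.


f*(y) = sup_x {y*x - a*x^2 - b*x} = sup_x {(y-b)*x - a*x^2}
FOC: (y - b) - 2a*x = 0 => x* = (y - b)/(2a)
x* = (-5.0295 + 9)/(2*9) = 0.2206
f*(-5.0295) = (y-b)^2/(4a) = (-5.0295 + 9)^2/(4*9)
= 15.7649/36 = 0.4379


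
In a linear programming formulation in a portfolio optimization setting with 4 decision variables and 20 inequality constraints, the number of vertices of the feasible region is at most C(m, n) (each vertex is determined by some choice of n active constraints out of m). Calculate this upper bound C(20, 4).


Each vertex corresponds to some choice of n active constraints out of m, so the number of vertices is at most C(m, n) = m! / (n!(m-n)!).
m = 20, n = 4
Numerator: 20 * 19 * 18 * 17
Denominator: 4! = 24
C(20, 4) = 4845


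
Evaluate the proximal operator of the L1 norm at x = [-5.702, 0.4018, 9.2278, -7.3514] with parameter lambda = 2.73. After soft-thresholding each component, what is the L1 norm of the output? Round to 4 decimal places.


Soft-thresholding with lambda = 2.73:
prox(-5.702) = sign(-5.702)*max(|-5.702| - 2.73, 0) = -2.972
prox(0.4018) = sign(0.4018)*max(|0.4018| - 2.73, 0) = 0.0
prox(9.2278) = sign(9.2278)*max(|9.2278| - 2.73, 0) = 6.4978
prox(-7.3514) = sign(-7.3514)*max(|-7.3514| - 2.73, 0) = -4.6214
prox(x) = [-2.972, 0.0, 6.4978, -4.6214]
||prox(x)||_1 = 2.972 + 0.0 + 6.4978 + 4.6214 = 14.0912


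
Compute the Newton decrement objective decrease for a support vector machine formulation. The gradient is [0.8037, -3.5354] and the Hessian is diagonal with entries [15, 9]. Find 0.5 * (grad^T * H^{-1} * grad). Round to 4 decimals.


Step 1: H is diagonal, so H^(-1) * g = [0.0536, -0.3928].
Step 2: g^T H^(-1) g = sum_i g_i^2 / H_ii
  = (0.8037)^2/15 + (-3.5354)^2/9
  = 0.0431 + 1.3888 = 1.4318
Step 3: Objective decrease = 0.5 * g^T H^(-1) g = 0.7159


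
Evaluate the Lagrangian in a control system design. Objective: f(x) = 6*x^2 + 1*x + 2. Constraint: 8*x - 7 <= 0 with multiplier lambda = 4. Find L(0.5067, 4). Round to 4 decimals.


Step 1: Evaluate f(x).
f(0.5067) = 6*0.5067^2 + 1*0.5067 + 2 = 4.0472
Step 2: Evaluate g(x).
g(0.5067) = 8*0.5067 - 7 = -2.9464
Step 3: Compute Lagrangian.
L = 4.0472 + 4*-2.9464 = -7.7384


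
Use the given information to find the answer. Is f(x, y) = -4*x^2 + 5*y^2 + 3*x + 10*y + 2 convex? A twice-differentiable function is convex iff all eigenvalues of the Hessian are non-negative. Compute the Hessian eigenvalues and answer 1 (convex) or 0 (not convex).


The Hessian of f(x,y) = -4*x^2 + 5*y^2 + 3*x + 10*y + 2 is:
H = [[-8, 0], [0, 10]]
Trace = -8 + 10 = 2
Determinant = -8*10 - (0)^2 = -80
Discriminant = (2)^2 - 4*-80 = 324.0
Eigenvalues: lambda_1 = -8.0, lambda_2 = 10.0
The function is not convex.

0


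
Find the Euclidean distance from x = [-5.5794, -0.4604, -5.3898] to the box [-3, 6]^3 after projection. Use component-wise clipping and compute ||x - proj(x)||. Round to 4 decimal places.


Project each component onto [-3, 6].
clip(-5.5794) = -3.0, clip(-0.4604) = -0.4604, clip(-5.3898) = -3.0
Projection = [-3.0, -0.4604, -3.0]
Squared diffs: [6.6533, 0.0, 5.7111]
Distance = sqrt(12.3644) = 3.5163


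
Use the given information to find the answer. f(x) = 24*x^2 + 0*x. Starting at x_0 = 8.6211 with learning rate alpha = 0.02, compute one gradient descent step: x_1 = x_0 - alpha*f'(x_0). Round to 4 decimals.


We compute the gradient at x_0 and apply the update.
f'(x) = 48*x + 0
f'(8.6211) = 48*8.6211 + 0 = 413.8128
x_1 = 8.6211 - 0.02*413.8128 = 0.3448


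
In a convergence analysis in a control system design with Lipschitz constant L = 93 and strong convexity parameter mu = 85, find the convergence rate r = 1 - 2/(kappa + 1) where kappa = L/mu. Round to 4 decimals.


Step 1: Compute the condition number.
kappa = L/mu = 93/85 = 1.0941
Step 2: Compute the convergence rate.
r = 1 - 2/(kappa + 1) = 1 - 2*mu/(L + mu) = (L - mu)/(L + mu) = 8/178 = 0.0449


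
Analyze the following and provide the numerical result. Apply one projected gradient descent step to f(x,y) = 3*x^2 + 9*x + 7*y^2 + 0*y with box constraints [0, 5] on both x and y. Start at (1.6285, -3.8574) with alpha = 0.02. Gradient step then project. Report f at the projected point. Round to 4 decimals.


Step 1: Compute gradient at (1.6285, -3.8574).
grad_x = 2*3*1.6285 + 9 = 18.771
grad_y = 2*7*-3.8574 + 0 = -54.0036
Step 2: Gradient step.
x_raw = 1.6285 - 0.02*18.771 = 1.2531
y_raw = -3.8574 - 0.02*-54.0036 = -2.7773
Step 3: Project onto [0, 5].
x_proj = clip(1.2531) = 1.2531
y_proj = clip(-2.7773) = 0.0
Step 4: Evaluate f.
f(1.2531, 0.0) = 15.9883


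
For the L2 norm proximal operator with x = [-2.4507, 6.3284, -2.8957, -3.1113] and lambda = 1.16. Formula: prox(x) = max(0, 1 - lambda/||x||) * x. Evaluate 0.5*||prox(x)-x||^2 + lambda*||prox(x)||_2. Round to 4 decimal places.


Step 1: Compute ||x||.
||x|| = 8.0075
Step 2: Compute scaling factor.
scale = max(0, 1 - 1.16/8.0075) = 0.8551
Step 3: prox(x) = [-2.0957, 5.4116, -2.4762, -2.6606]
||prox(x)|| = 6.8475
Step 4: Proximal objective.
0.5*||prox-x||^2 = 0.6728
lambda*||prox|| = 7.9431
Total = 8.6159


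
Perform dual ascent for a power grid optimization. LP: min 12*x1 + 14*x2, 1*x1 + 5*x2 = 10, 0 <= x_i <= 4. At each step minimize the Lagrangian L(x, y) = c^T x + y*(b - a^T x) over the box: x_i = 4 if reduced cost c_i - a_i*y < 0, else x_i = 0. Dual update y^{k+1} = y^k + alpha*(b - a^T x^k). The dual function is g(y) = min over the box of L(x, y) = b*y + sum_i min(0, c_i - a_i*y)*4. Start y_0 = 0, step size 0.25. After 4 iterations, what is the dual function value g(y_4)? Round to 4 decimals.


Dual ascent for LP: min 12*x1 + 14*x2, 1*x1 + 5*x2 = 10, 0 <= x_i <= 4
Step 1: y^k = 0.0, reduced costs: (12.0, 14.0)
  x^k = (0.0, 0.0), subgradient = b - a^T x = 10.0
  y^{k+1} = 0.0 + 0.25*10.0 = 2.5
Step 2: y^k = 2.5, reduced costs: (9.5, 1.5)
  x^k = (0.0, 0.0), subgradient = b - a^T x = 10.0
  y^{k+1} = 2.5 + 0.25*10.0 = 5.0
Step 3: y^k = 5.0, reduced costs: (7.0, -11.0)
  x^k = (0.0, 4.0), subgradient = b - a^T x = -10.0
  y^{k+1} = 5.0 + 0.25*-10.0 = 2.5
Step 4: y^k = 2.5, reduced costs: (9.5, 1.5)
  x^k = (0.0, 0.0), subgradient = b - a^T x = 10.0
  y^{k+1} = 2.5 + 0.25*10.0 = 5.0
Dual objective at y_4 = 5.0: reduced costs (7.0, -11.0), box minimizer x = (0.0, 4.0)
g(y_4) = b*y + (c1 - a1*y)*x1 + (c2 - a2*y)*x2 = 10*5.0 + 7.0*0.0 + (-11.0)*4.0 = 50.0 + 0.0 - 44.0 = 6.0


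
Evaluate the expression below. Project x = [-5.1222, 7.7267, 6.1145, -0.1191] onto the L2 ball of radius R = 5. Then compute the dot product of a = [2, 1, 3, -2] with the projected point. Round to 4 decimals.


Step 1: Compute ||x|| (intermediates to 6 decimals).
||x|| = sqrt((-5.1222)^2 + 7.7267^2 + 6.1145^2 + (-0.1191)^2) = 11.10586
Step 2: Project.
Since ||x|| > R, scale = R/||x|| = 5/11.10586 = 0.450213, proj(x) = scale * x
proj(x) = [-2.306081, 3.478661, 2.752827, -0.05362]
Step 3: Dot product.
a^T * proj(x) = 2*(-2.306081) + 1*3.478661 + 3*2.752827 - 2*(-0.05362) = 7.2322


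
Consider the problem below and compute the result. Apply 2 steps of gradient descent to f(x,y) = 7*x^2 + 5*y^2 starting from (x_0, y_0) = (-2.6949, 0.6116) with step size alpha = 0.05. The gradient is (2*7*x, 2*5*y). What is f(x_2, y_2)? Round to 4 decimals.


Gradient descent on f(x,y) = 7*x^2 + 5*y^2.
Starting point: (-2.6949, 0.6116), alpha = 0.05
Step 1: grad_x = 2*7*-2.6949 = -37.7286, grad_y = 2*5*0.6116 = 6.116
  x_1 = -2.6949 - 0.05*-37.7286 = -0.8085
  y_1 = 0.6116 - 0.05*6.116 = 0.3058
Step 2: grad_x = 2*7*-0.8085 = -11.3186, grad_y = 2*5*0.3058 = 3.058
  x_2 = -0.8085 - 0.05*-11.3186 = -0.2425
  y_2 = 0.3058 - 0.05*3.058 = 0.1529
f(-0.2425, 0.1529) = 7*(-0.2425)^2 + 5*0.1529^2 = 0.5287


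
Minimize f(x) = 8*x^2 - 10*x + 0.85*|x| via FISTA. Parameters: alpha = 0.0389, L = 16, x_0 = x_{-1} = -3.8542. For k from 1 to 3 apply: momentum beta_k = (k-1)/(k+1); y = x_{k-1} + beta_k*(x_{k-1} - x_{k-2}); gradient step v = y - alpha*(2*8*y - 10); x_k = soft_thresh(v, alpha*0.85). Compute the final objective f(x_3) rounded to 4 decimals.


FISTA on f(x) = 8*x^2 - 10*x + 0.85*|x|
L = 16, alpha = 0.0389
Iteration 1: beta = 0.0, y = -3.8542 + 0.0*(-3.8542 + 3.8542) = -3.8542
  grad(y) = -71.6672, v = y - alpha*grad = -1.0663
  prox(v) = soft_thresh(-1.0663, 0.0331) = -1.0333
Iteration 2: beta = 0.3333, y = -1.0333 + 0.3333*(-1.0333 + 3.8542) = -0.093
  grad(y) = -11.4876, v = y - alpha*grad = 0.3539
  prox(v) = soft_thresh(0.3539, 0.0331) = 0.3208
Iteration 3: beta = 0.5, y = 0.3208 + 0.5*(0.3208 + 1.0333) = 0.9979
  grad(y) = 5.9661, v = y - alpha*grad = 0.7658
  prox(v) = soft_thresh(0.7658, 0.0331) = 0.7327
f(x_3) = 8*0.7327^2 - 10*0.7327 + 0.85*|0.7327| = -2.4093


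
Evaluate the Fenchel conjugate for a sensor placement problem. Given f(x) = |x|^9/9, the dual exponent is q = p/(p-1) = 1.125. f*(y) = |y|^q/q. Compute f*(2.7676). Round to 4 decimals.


The conjugate exponent q satisfies 1/p + 1/q = 1.
p = 9, so q = 9/(9 - 1) = 1.125
|y|^q = 2.7676^1.125 = 3.1432
f*(2.7676) = 3.1432 / 1.125 = 2.7939


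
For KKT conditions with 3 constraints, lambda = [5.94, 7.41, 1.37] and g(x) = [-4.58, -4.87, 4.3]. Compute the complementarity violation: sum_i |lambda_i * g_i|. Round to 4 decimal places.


KKT complementary slackness check:
lambda_1 * g_1 = 5.94 * -4.58 = -27.2052
lambda_2 * g_2 = 7.41 * -4.87 = -36.0867
lambda_3 * g_3 = 1.37 * 4.3 = 5.891
Total violation = 27.2052 + 36.0867 + 5.891 = 69.1829


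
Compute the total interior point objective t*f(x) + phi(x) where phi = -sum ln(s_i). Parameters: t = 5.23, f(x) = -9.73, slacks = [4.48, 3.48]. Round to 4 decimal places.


Step 1: Compute log-barrier.
ln values: [1.4996, 1.247]
phi = -(1.4996 + 1.247) = -2.7467
Step 2: Compute augmented objective.
t*f(x) = 5.23*-9.73 = -50.8879
Total = -50.8879 - 2.7467 = -53.6346


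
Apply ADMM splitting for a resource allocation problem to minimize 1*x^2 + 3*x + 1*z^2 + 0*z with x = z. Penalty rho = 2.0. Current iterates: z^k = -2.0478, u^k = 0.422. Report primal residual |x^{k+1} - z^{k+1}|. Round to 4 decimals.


ADMM iteration with rho = 2.0, z^k = -2.0478, u^k = 0.422
Step 1: x-update.
Minimize 1*x^2 + 3*x + (2.0/2)*(x + 2.0478 + 0.422)^2
FOC: (2*1 + 2.0)*x = -3 + 2.0*(-2.0478 - 0.422)
x^{k+1} = -1.9849
Step 2: z-update.
Minimize 1*z^2 + 0*z + (2.0/2)*(-1.9849 - z + 0.422)^2
FOC: (2*1 + 2.0)*z = 0 + 2.0*(-1.9849 + 0.422)
z^{k+1} = -0.7815
Step 3: u-update.
u^{k+1} = 0.422 - 1.9849 + 0.7815 = -0.7815
Step 4: Primal residual = |-1.9849 + 0.7815| = 1.2035


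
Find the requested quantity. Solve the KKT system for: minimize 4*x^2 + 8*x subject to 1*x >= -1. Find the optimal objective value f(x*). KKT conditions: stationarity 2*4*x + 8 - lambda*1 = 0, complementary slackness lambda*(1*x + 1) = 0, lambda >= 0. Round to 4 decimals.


Step 1: Try lambda = 0 (constraint inactive).
Stationarity: 2*4*x + 8 = 0
x* = -8/(2*4) = -1.0
Check constraint: 1*-1.0 = -1.0 >= -1 -- satisfied.
Step 2: Compute optimal value.
f(x*) = 4*(-1.0)^2 + 8*(-1.0) = -4.0


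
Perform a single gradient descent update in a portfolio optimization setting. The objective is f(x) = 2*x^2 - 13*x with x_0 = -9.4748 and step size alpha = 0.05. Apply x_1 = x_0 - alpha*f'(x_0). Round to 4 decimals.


We compute the gradient at x_0 and apply the update.
f'(x) = 4*x - 13
f'(-9.4748) = 4*-9.4748 - 13 = -50.8992
x_1 = -9.4748 - 0.05*-50.8992 = -6.9298


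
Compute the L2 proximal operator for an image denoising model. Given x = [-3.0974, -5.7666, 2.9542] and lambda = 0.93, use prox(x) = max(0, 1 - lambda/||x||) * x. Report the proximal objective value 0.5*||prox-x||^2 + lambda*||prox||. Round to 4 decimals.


Step 1: Compute ||x||.
||x|| = 7.1816
Step 2: Compute scaling factor.
scale = max(0, 1 - 0.93/7.1816) = 0.8705
Step 3: prox(x) = [-2.6963, -5.0198, 2.5716]
||prox(x)|| = 6.2516
Step 4: Proximal objective.
0.5*||prox-x||^2 = 0.4325
lambda*||prox|| = 5.814
Total = 6.2464


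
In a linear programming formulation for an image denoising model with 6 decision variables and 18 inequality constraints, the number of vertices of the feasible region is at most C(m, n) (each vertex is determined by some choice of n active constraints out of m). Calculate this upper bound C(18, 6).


Each vertex corresponds to some choice of n active constraints out of m, so the number of vertices is at most C(m, n) = m! / (n!(m-n)!).
m = 18, n = 6
Numerator: 18 * 17 * 16 * 15 * 14 * 13
Denominator: 6! = 720
C(18, 6) = 18564


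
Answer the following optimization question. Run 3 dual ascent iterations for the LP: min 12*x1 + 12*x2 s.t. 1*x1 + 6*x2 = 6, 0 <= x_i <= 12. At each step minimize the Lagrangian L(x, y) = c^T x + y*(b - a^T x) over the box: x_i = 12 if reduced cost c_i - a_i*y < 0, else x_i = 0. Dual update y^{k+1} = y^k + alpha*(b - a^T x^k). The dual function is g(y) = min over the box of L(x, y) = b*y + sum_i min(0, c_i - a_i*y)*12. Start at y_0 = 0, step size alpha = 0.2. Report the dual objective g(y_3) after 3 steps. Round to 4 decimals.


Dual ascent for LP: min 12*x1 + 12*x2, 1*x1 + 6*x2 = 6, 0 <= x_i <= 12
Step 1: y^k = 0.0, reduced costs: (12.0, 12.0)
  x^k = (0.0, 0.0), subgradient = b - a^T x = 6.0
  y^{k+1} = 0.0 + 0.2*6.0 = 1.2
Step 2: y^k = 1.2, reduced costs: (10.8, 4.8)
  x^k = (0.0, 0.0), subgradient = b - a^T x = 6.0
  y^{k+1} = 1.2 + 0.2*6.0 = 2.4
Step 3: y^k = 2.4, reduced costs: (9.6, -2.4)
  x^k = (0.0, 12.0), subgradient = b - a^T x = -66.0
  y^{k+1} = 2.4 + 0.2*-66.0 = -10.8
Dual objective at y_3 = -10.8: reduced costs (22.8, 76.8), box minimizer x = (0.0, 0.0)
g(y_3) = b*y + (c1 - a1*y)*x1 + (c2 - a2*y)*x2 = 6*(-10.8) + 22.8*0.0 + 76.8*0.0 = -64.8 + 0.0 + 0.0 = -64.8


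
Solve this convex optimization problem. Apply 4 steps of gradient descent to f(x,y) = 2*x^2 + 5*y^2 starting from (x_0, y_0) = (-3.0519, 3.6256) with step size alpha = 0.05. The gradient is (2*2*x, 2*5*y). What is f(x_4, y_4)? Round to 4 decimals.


Gradient descent on f(x,y) = 2*x^2 + 5*y^2.
Starting point: (-3.0519, 3.6256), alpha = 0.05
Step 1: grad_x = 2*2*-3.0519 = -12.2076, grad_y = 2*5*3.6256 = 36.256
  x_1 = -3.0519 - 0.05*-12.2076 = -2.4415
  y_1 = 3.6256 - 0.05*36.256 = 1.8128
Step 2: grad_x = 2*2*-2.4415 = -9.7661, grad_y = 2*5*1.8128 = 18.128
  x_2 = -2.4415 - 0.05*-9.7661 = -1.9532
  y_2 = 1.8128 - 0.05*18.128 = 0.9064
Step 3: grad_x = 2*2*-1.9532 = -7.8129, grad_y = 2*5*0.9064 = 9.064
  x_3 = -1.9532 - 0.05*-7.8129 = -1.5626
  y_3 = 0.9064 - 0.05*9.064 = 0.4532
Step 4: grad_x = 2*2*-1.5626 = -6.2503, grad_y = 2*5*0.4532 = 4.532
  x_4 = -1.5626 - 0.05*-6.2503 = -1.2501
  y_4 = 0.4532 - 0.05*4.532 = 0.2266
f(-1.2501, 0.2266) = 2*(-1.2501)^2 + 5*0.2266^2 = 3.382


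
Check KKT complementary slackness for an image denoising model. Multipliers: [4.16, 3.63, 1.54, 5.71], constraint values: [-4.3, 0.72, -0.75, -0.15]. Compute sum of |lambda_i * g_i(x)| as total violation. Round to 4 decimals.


KKT complementary slackness check:
lambda_1 * g_1 = 4.16 * -4.3 = -17.888
lambda_2 * g_2 = 3.63 * 0.72 = 2.6136
lambda_3 * g_3 = 1.54 * -0.75 = -1.155
lambda_4 * g_4 = 5.71 * -0.15 = -0.8565
Total violation = 17.888 + 2.6136 + 1.155 + 0.8565 = 22.5131


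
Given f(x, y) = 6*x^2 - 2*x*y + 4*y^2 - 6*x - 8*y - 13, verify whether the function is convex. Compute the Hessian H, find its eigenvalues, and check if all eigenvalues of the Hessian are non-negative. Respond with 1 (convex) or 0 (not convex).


The Hessian of f(x,y) = 6*x^2 - 2*x*y + 4*y^2 - 6*x - 8*y - 13 is:
H = [[12, -2], [-2, 8]]
Trace = 12 + 8 = 20
Determinant = 12*8 - (-2)^2 = 92
Discriminant = (20)^2 - 4*92 = 32.0
Eigenvalues: lambda_1 = 7.1716, lambda_2 = 12.8284
The function is convex.

1


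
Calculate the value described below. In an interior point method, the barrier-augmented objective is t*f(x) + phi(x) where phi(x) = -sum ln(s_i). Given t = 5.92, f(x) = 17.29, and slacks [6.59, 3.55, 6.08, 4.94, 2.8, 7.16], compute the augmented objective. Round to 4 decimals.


Step 1: Compute log-barrier.
ln values: [1.8856, 1.2669, 1.805, 1.5974, 1.0296, 1.9685]
phi = -(1.8856 + 1.2669 + 1.805 + 1.5974 + 1.0296 + 1.9685) = -9.553
Step 2: Compute augmented objective.
t*f(x) = 5.92*17.29 = 102.3568
Total = 102.3568 - 9.553 = 92.8038


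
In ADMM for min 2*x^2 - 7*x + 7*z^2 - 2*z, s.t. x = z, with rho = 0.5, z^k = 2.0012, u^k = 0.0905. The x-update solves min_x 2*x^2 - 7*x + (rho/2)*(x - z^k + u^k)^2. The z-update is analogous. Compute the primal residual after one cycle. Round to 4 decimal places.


ADMM iteration with rho = 0.5, z^k = 2.0012, u^k = 0.0905
Step 1: x-update.
Minimize 2*x^2 - 7*x + (0.5/2)*(x - 2.0012 + 0.0905)^2
FOC: (2*2 + 0.5)*x = 7 + 0.5*(2.0012 - 0.0905)
x^{k+1} = 1.7679
Step 2: z-update.
Minimize 7*z^2 - 2*z + (0.5/2)*(1.7679 - z + 0.0905)^2
FOC: (2*7 + 0.5)*z = 2 + 0.5*(1.7679 + 0.0905)
z^{k+1} = 0.202
Step 3: u-update.
u^{k+1} = 0.0905 + 1.7679 - 0.202 = 1.6563
Step 4: Primal residual = |1.7679 - 0.202| = 1.5658


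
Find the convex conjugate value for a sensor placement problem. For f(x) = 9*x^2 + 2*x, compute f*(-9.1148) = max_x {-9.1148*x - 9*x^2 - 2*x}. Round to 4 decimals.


f*(y) = sup_x {y*x - a*x^2 - b*x} = sup_x {(y-b)*x - a*x^2}
FOC: (y - b) - 2a*x = 0 => x* = (y - b)/(2a)
x* = (-9.1148 - 2)/(2*9) = -0.6175
f*(-9.1148) = (y-b)^2/(4a) = (-9.1148 - 2)^2/(4*9)
= 123.5388/36 = 3.4316


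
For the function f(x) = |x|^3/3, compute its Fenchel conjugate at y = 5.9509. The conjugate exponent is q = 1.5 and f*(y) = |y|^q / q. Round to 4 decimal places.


The conjugate exponent q satisfies 1/p + 1/q = 1.
p = 3, so q = 3/(3 - 1) = 1.5
|y|^q = 5.9509^1.5 = 14.5169
f*(5.9509) = 14.5169 / 1.5 = 9.6779


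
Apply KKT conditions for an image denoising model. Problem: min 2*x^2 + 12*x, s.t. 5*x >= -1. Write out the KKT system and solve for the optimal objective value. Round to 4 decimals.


Step 1: Try lambda = 0 (constraint inactive).
x_unc = -12/(2*2) = -3.0
Check: 5*-3.0 = -15.0 < -1 -- violated!
Step 2: Constraint must be active: 5*x = -1
x* = -1/5 = -0.2
lambda = (2*2*(-0.2) + 12)/5 = 2.24
Step 3: Compute optimal value.
f(x*) = 2*(-0.2)^2 + 12*(-0.2) = -2.32
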